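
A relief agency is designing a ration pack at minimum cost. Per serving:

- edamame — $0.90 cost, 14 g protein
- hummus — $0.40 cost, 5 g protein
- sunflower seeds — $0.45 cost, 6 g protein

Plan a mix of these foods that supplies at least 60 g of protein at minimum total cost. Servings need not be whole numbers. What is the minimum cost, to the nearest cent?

Cost per g of protein: edamame $0.0643, sunflower seeds $0.0750, hummus $0.0800.
With no serving limits, use only edamame: 60 g / 14 g = 4.286 servings × $0.90 = $3.86.

$3.86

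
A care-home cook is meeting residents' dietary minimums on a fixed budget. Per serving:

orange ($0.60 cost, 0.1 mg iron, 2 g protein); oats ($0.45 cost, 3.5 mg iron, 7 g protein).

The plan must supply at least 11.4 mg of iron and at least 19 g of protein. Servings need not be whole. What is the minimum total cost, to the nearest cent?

An LP optimum is at a vertex; with two nutrient constraints at most two foods are used. Check each candidate.
orange only: max(11.4/0.1, 19/2) = 114 servings → $68.40.
oats only: max(11.4/3.5, 19/7) = 3.257 servings → $1.47.
orange + oats: the both-tight solution has a negative serving — not a feasible corner.
So the least-cost plan costs $1.47.

$1.47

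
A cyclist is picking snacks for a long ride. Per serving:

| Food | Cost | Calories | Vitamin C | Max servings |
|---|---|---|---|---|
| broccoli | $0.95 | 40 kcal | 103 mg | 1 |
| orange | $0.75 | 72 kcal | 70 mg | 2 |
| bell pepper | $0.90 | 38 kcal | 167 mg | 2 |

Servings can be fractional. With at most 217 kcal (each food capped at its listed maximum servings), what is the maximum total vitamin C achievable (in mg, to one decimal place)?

Vitamin C per kcal: bell pepper 4.395, broccoli 2.575, orange 0.9722.
Take 2 servings of bell pepper: uses 76 kcal, +334.0 mg vitamin C (running total 334.0 mg).
Take 1 serving of broccoli: uses 40 kcal, +103.0 mg vitamin C (running total 437.0 mg).
Take 1.403 servings of orange: uses 101 kcal, +98.2 mg vitamin C (running total 535.2 mg).
Filling greedily by vitamin C-per-kcal is optimal for one linear limit, giving 535.2 mg.

535.2 mg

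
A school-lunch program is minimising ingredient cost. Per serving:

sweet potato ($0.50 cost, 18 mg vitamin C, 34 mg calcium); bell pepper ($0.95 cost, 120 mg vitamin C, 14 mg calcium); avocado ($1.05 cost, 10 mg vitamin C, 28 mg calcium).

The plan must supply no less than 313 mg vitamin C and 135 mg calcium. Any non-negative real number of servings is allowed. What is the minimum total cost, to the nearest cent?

Two binding constraints pin down two serving amounts, so the optimal mix uses at most two foods. The candidates are each food alone (scaled to the tighter of vitamin C/calcium) and each pair with both constraints tight.
sweet potato only: max(313/18, 135/34) = 17.39 servings → $8.69.
bell pepper only: max(313/120, 135/14) = 9.643 servings → $9.16.
avocado only: max(313/10, 135/28) = 31.3 servings → $32.87.
sweet potato + bell pepper with both tight: 3.087 servings and 2.145 servings → $3.58.
sweet potato + avocado: the both-tight solution has a negative serving — not a feasible corner.
bell pepper + avocado with both tight: 2.302 servings and 3.67 servings → $6.04.
The minimum over all feasible corners is $3.58.

$3.58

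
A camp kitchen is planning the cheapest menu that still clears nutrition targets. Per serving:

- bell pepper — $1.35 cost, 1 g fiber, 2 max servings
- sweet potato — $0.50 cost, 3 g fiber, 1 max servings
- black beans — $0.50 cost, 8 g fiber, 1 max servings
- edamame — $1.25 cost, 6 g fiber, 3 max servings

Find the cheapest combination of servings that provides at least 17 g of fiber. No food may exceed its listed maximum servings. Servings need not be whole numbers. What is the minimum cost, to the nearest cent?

$2.25

Cost per g of fiber: black beans $0.0625, sweet potato $0.1667, edamame $0.2083, bell pepper $1.3500.
Take 1 serving of black beans: +8.0 g fiber for $0.50 (total $0.50, still need 9.0 g).
Take 1 serving of sweet potato: +3.0 g fiber for $0.50 (total $1.00, still need 6.0 g).
Take 1 serving of edamame: +6.0 g fiber for $1.25 (total $2.25, still need 0.0 g).
Filling from the cheapest source first is optimal under one linear minimum: $2.25.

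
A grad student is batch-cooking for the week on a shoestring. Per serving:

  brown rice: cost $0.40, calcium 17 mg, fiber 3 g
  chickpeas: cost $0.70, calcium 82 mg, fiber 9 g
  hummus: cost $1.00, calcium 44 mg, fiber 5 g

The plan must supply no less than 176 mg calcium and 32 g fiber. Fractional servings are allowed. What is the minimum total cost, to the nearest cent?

$2.49

A basic optimal solution has at most two foods positive. Try each food alone and each pair with both targets met exactly.
brown rice only: max(176/17, 32/3) = 10.67 servings → $4.27.
chickpeas only: max(176/82, 32/9) = 3.556 servings → $2.49.
hummus only: max(176/44, 32/5) = 6.4 servings → $6.40.
brown rice + chickpeas: the both-tight solution has a negative serving — not a feasible corner.
brown rice + hummus with both targets exact would need a negative amount; discard.
chickpeas + hummus: the both-tight solution has a negative serving — not a feasible corner.
Cheapest feasible corner: $2.49.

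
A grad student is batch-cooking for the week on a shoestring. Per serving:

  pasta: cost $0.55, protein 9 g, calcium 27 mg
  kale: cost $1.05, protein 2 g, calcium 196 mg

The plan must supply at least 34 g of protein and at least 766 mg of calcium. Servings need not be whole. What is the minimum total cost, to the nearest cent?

For a min-cost LP with two ≥-constraints, a basic feasible solution has at most two positive variables.
pasta only: max(34/9, 766/27) = 28.37 servings → $15.60.
kale only: max(34/2, 766/196) = 17 servings → $17.85.
pasta + kale with both tight: 3.001 servings and 3.495 servings → $5.32.
So the least-cost plan costs $5.32.

$5.32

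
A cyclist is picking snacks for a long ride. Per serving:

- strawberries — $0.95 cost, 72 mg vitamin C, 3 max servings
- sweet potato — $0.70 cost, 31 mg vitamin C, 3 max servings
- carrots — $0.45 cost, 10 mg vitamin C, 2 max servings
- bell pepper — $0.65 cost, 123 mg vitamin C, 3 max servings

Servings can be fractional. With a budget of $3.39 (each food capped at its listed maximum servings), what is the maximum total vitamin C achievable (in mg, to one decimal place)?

Vitamin C per dollar: bell pepper 189.2, strawberries 75.79, sweet potato 44.29, carrots 22.22.
Take 3 servings of bell pepper: spends $1.95, +369.0 mg vitamin C (running total 369.0 mg).
Take 1.516 servings of strawberries: spends $1.44, +109.1 mg vitamin C (running total 478.1 mg).
Greedy by best ratio exhausts the cost allowance optimally: 478.1 mg.

478.1 mg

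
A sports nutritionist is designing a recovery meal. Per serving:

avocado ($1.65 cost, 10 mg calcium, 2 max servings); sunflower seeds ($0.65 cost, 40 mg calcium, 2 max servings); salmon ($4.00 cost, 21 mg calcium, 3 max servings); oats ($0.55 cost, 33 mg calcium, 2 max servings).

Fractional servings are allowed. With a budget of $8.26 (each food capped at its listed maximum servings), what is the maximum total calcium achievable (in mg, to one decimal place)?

Calcium per dollar: sunflower seeds 61.54, oats 60, avocado 6.061, salmon 5.25.
Take 2 servings of sunflower seeds: spends $1.30, +80.0 mg calcium (running total 80.0 mg).
Take 2 servings of oats: spends $1.10, +66.0 mg calcium (running total 146.0 mg).
Take 2 servings of avocado: spends $3.30, +20.0 mg calcium (running total 166.0 mg).
Take 0.64 servings of salmon: spends $2.56, +13.4 mg calcium (running total 179.4 mg).
Filling greedily by calcium-per-dollar is optimal for one linear limit, giving 179.4 mg.

179.4 mg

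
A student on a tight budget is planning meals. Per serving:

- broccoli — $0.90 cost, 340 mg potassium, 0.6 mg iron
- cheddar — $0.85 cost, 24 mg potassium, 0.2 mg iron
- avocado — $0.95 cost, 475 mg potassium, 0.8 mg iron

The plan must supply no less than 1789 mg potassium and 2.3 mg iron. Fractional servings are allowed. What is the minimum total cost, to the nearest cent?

For a min-cost LP with two ≥-constraints, a basic feasible solution has at most two positive variables.
broccoli only: max(1789/340, 2.3/0.6) = 5.262 servings → $4.74.
cheddar only: max(1789/24, 2.3/0.2) = 74.54 servings → $63.36.
avocado only: max(1789/475, 2.3/0.8) = 3.766 servings → $3.58.
broccoli + cheddar with both targets exact would need a negative amount; discard.
broccoli + avocado with both targets exact would need a negative amount; discard.
cheddar + avocado: the both-tight solution has a negative serving — not a feasible corner.
So the least-cost plan costs $3.58.

$3.58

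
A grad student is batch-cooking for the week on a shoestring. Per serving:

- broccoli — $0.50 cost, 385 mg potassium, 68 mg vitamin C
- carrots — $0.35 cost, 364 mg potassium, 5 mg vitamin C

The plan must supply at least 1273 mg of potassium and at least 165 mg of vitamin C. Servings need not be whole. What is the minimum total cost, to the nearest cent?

$1.53

The cheapest plan sits at a corner of the feasible region — with two constraints it uses at most two foods.
broccoli only: max(1273/385, 165/68) = 3.306 servings → $1.65.
carrots only: max(1273/364, 165/5) = 33 servings → $11.55.
broccoli + carrots with both tight: 2.352 servings and 1.009 servings → $1.53.
Cheapest feasible corner: $1.53.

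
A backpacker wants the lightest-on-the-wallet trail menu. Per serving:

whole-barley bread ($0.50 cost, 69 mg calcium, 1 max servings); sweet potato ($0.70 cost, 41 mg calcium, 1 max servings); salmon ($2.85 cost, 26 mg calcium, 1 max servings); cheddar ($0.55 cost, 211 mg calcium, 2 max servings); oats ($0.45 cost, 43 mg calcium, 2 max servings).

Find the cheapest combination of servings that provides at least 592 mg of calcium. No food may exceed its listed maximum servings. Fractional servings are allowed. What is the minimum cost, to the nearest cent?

Cost per mg of calcium: cheddar $0.0026, whole-barley bread $0.0072, oats $0.0105, sweet potato $0.0171, salmon $0.1096.
Take 2 servings of cheddar: +422.0 mg calcium for $1.10 (total $1.10, still need 170.0 mg).
Take 1 serving of whole-barley bread: +69.0 mg calcium for $0.50 (total $1.60, still need 101.0 mg).
Take 2 servings of oats: +86.0 mg calcium for $0.90 (total $2.50, still need 15.0 mg).
Take 0.3659 servings of sweet potato: +15.0 mg calcium for $0.26 (total $2.76, still need 0.0 mg).
Filling from the cheapest source first is optimal under one linear minimum: $2.76.

$2.76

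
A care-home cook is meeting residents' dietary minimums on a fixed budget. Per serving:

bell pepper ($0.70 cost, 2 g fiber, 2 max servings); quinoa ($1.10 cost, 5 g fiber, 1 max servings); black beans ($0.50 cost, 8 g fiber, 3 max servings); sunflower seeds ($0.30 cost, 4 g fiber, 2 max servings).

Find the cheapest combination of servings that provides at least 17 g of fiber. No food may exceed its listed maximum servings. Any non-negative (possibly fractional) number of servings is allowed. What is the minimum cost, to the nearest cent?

$1.06

Cost per g of fiber: black beans $0.0625, sunflower seeds $0.0750, quinoa $0.2200, bell pepper $0.3500.
Take 2.125 servings of black beans: +17.0 g fiber for $1.06 (total $1.06, still need 0.0 g).
Filling from the cheapest source first is optimal under one linear minimum: $1.06.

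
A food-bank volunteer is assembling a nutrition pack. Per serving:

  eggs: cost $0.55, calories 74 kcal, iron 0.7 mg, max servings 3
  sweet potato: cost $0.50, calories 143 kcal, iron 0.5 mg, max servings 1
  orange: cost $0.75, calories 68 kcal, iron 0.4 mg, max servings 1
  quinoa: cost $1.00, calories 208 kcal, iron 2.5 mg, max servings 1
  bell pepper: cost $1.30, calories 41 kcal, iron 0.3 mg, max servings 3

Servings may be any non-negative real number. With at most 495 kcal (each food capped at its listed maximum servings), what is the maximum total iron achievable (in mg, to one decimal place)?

Iron per kcal: quinoa 0.01202, eggs 0.009459, bell pepper 0.007317, orange 0.005882, sweet potato 0.003497.
Take 1 serving of quinoa: uses 208 kcal, +2.5 mg iron (running total 2.5 mg).
Take 3 servings of eggs: uses 222 kcal, +2.1 mg iron (running total 4.6 mg).
Take 1.585 servings of bell pepper: uses 65 kcal, +0.5 mg iron (running total 5.1 mg).
Filling greedily by iron-per-kcal is optimal for one linear limit, giving 5.1 mg.

5.1 mg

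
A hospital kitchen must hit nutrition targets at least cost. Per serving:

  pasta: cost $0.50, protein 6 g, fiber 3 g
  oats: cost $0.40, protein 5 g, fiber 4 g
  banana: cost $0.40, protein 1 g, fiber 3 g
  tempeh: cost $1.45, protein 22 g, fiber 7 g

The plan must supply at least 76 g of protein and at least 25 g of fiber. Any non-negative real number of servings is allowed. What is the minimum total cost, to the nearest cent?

$5.03

At the optimum either one food covers both requirements or two foods hit both targets exactly; no other combination can be cheaper.
pasta only: max(76/6, 25/3) = 12.67 servings → $6.33.
oats only: max(76/5, 25/4) = 15.2 servings → $6.08.
banana only: max(76/1, 25/3) = 76 servings → $30.40.
tempeh only: max(76/22, 25/7) = 3.571 servings → $5.18.
pasta + oats: intersection lies outside the first quadrant.
pasta + banana: the both-tight solution has a negative serving — not a feasible corner.
pasta + tempeh with both tight: 0.75 servings and 3.25 servings → $5.09.
oats + banana: the both-tight solution has a negative serving — not a feasible corner.
oats + tempeh with both tight: 0.3396 servings and 3.377 servings → $5.03.
banana + tempeh with both tight: 0.3051 servings and 3.441 servings → $5.11.
So the least-cost plan costs $5.03.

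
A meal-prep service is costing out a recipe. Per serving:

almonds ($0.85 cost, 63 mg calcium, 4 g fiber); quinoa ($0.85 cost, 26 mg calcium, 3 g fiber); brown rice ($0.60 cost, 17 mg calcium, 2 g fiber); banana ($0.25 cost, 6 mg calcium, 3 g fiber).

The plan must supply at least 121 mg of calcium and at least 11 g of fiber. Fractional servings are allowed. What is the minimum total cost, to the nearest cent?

$1.85

almonds only: max(121/63, 11/4) = 2.75 servings → $2.34.
quinoa only: max(121/26, 11/3) = 4.654 servings → $3.96.
brown rice only: max(121/17, 11/2) = 7.118 servings → $4.27.
banana only: max(121/6, 11/3) = 20.17 servings → $5.04.
almonds + quinoa with both tight: 0.9059 servings and 2.459 servings → $2.86.
almonds + brown rice with both tight: 0.9483 servings and 3.603 servings → $2.97.
almonds + banana with both tight: 1.8 servings and 1.267 servings → $1.85.
quinoa + brown rice: intersection lies outside the first quadrant.
quinoa + banana: the both-tight solution has a negative serving — not a feasible corner.
brown rice + banana with both targets exact would need a negative amount; discard.
So the least-cost plan costs $1.85.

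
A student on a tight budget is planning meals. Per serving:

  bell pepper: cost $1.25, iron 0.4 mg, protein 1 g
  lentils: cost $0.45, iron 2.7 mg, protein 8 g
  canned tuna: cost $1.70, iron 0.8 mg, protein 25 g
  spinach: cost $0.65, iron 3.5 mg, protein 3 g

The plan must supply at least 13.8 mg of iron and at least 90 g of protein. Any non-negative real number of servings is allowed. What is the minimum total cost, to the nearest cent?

Two binding constraints pin down two serving amounts, so the optimal mix uses at most two foods. The candidates are each food alone (scaled to the tighter of iron/protein) and each pair with both constraints tight.
bell pepper only: max(13.8/0.4, 90/1) = 90 servings → $112.50.
lentils only: max(13.8/2.7, 90/8) = 11.25 servings → $5.06.
canned tuna only: max(13.8/0.8, 90/25) = 17.25 servings → $29.32.
spinach only: max(13.8/3.5, 90/3) = 30 servings → $19.50.
bell pepper + lentils: intersection lies outside the first quadrant.
bell pepper + canned tuna with both tight: 29.67 servings and 2.413 servings → $41.19.
bell pepper + spinach with both targets exact would need a negative amount; discard.
lentils + canned tuna with both tight: 4.468 servings and 2.17 servings → $5.70.
lentils + spinach with both targets exact would need a negative amount; discard.
canned tuna + spinach with both tight: 3.215 servings and 3.208 servings → $7.55.
The minimum over all feasible corners is $5.06.

$5.06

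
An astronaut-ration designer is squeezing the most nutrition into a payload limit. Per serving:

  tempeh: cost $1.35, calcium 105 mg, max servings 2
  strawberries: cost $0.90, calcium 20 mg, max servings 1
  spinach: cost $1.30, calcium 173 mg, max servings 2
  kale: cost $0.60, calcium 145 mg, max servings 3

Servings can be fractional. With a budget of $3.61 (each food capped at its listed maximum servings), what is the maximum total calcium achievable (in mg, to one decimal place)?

Calcium per dollar: kale 241.7, spinach 133.1, tempeh 77.78, strawberries 22.22.
Take 3 servings of kale: spends $1.80, +435.0 mg calcium (running total 435.0 mg).
Take 1.392 servings of spinach: spends $1.81, +240.9 mg calcium (running total 675.9 mg).
Greedy by best ratio exhausts the cost allowance optimally: 675.9 mg.

675.9 mg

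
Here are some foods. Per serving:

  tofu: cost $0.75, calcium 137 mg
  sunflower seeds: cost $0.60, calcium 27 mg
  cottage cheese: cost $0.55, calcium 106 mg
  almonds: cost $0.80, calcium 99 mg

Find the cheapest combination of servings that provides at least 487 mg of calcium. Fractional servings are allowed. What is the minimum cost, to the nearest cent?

Cost per mg of calcium: cottage cheese $0.0052, tofu $0.0055, almonds $0.0081, sunflower seeds $0.0222.
With no serving limits, use only cottage cheese: 487 mg / 106 mg = 4.594 servings × $0.55 = $2.53.

$2.53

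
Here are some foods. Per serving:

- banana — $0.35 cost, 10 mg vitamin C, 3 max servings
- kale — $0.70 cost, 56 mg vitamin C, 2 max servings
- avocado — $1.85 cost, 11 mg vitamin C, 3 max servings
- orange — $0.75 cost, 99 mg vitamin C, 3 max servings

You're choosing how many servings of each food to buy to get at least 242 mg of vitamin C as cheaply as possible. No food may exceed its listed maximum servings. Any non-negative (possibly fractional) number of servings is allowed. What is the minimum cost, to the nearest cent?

Cost per mg of vitamin C: orange $0.0076, kale $0.0125, banana $0.0350, avocado $0.1682.
Take 2.444 servings of orange: +242.0 mg vitamin C for $1.83 (total $1.83, still need 0.0 mg).
Greedy by cheapest-per-mg is optimal for a single linear constraint, so the minimum cost is $1.83.

$1.83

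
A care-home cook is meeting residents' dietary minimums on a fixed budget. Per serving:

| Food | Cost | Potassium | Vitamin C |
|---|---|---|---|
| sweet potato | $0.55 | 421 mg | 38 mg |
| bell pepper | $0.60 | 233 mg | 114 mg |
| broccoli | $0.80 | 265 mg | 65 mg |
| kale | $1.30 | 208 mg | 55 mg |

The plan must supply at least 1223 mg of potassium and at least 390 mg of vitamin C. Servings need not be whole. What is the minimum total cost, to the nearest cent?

An LP optimum is at a vertex; with two nutrient constraints at most two foods are used. Check each candidate.
sweet potato only: max(1223/421, 390/38) = 10.26 servings → $5.64.
bell pepper only: max(1223/233, 390/114) = 5.249 servings → $3.15.
broccoli only: max(1223/265, 390/65) = 6 servings → $4.80.
kale only: max(1223/208, 390/55) = 7.091 servings → $9.22.
sweet potato + bell pepper with both tight: 1.24 servings and 3.008 servings → $2.49.
sweet potato + broccoli with both targets exact would need a negative amount; discard.
sweet potato + kale: the both-tight solution has a negative serving — not a feasible corner.
bell pepper + broccoli with both tight: 1.583 servings and 3.223 servings → $3.53.
bell pepper + kale with both tight: 1.271 servings and 4.456 servings → $6.56.
broccoli + kale: the both-tight solution has a negative serving — not a feasible corner.
Cheapest feasible corner: $2.49.

$2.49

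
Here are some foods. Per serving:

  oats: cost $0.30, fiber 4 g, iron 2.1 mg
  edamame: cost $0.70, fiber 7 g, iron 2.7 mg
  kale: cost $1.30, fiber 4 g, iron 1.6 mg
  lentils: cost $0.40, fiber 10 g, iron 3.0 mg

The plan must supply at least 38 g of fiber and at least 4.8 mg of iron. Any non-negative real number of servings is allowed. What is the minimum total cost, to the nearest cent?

$1.52

For a min-cost LP with two ≥-constraints, a basic feasible solution has at most two positive variables.
oats only: max(38/4, 4.8/2.1) = 9.5 servings → $2.85.
edamame only: max(38/7, 4.8/2.7) = 5.429 servings → $3.80.
kale only: max(38/4, 4.8/1.6) = 9.5 servings → $12.35.
lentils only: max(38/10, 4.8/3.0) = 3.8 servings → $1.52.
oats + edamame: intersection lies outside the first quadrant.
oats + kale: intersection lies outside the first quadrant.
oats + lentils: the both-tight solution has a negative serving — not a feasible corner.
edamame + kale with both targets exact would need a negative amount; discard.
edamame + lentils with both targets exact would need a negative amount; discard.
kale + lentils: intersection lies outside the first quadrant.
So the least-cost plan costs $1.52.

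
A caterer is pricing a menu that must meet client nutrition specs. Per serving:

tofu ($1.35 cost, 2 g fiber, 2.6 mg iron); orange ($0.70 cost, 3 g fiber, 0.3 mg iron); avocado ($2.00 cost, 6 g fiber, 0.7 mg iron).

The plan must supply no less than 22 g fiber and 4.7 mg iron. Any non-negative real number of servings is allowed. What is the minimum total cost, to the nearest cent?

$6.05

An LP optimum is at a vertex; with two nutrient constraints at most two foods are used. Check each candidate.
tofu only: max(22/2, 4.7/2.6) = 11 servings → $14.85.
orange only: max(22/3, 4.7/0.3) = 15.67 servings → $10.97.
avocado only: max(22/6, 4.7/0.7) = 6.714 servings → $13.43.
tofu + orange with both tight: 1.042 servings and 6.639 servings → $6.05.
tofu + avocado with both tight: 0.9014 servings and 3.366 servings → $7.95.
orange + avocado: intersection lies outside the first quadrant.
Cheapest feasible corner: $6.05.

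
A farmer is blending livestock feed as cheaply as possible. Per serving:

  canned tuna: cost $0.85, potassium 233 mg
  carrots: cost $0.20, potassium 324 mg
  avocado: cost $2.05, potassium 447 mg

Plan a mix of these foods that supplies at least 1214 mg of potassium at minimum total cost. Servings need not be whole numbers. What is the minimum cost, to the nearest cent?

Cost per mg of potassium: carrots $0.0006, canned tuna $0.0036, avocado $0.0046.
With no serving limits, use only carrots: 1214 mg / 324 mg = 3.747 servings × $0.20 = $0.75.

$0.75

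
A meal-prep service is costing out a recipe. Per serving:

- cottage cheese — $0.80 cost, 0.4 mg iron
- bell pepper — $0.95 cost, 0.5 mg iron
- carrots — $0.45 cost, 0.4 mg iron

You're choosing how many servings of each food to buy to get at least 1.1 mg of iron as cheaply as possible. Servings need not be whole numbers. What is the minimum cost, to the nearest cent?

$1.24

Cost per mg of iron: carrots $1.1250, bell pepper $1.9000, cottage cheese $2.0000.
With no serving limits, use only carrots: 1.1 mg / 0.4 mg = 2.75 servings × $0.45 = $1.24.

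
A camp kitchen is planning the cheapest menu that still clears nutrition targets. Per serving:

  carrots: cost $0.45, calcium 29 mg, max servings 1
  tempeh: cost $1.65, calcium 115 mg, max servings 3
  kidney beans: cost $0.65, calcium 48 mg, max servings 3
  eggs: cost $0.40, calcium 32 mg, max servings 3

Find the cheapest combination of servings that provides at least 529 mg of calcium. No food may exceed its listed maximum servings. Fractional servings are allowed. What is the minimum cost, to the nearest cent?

$7.30

Cost per mg of calcium: eggs $0.0125, kidney beans $0.0135, tempeh $0.0143, carrots $0.0155.
Take 3 servings of eggs: +96.0 mg calcium for $1.20 (total $1.20, still need 433.0 mg).
Take 3 servings of kidney beans: +144.0 mg calcium for $1.95 (total $3.15, still need 289.0 mg).
Take 2.513 servings of tempeh: +289.0 mg calcium for $4.15 (total $7.30, still need 0.0 mg).
Filling from the cheapest source first is optimal under one linear minimum: $7.30.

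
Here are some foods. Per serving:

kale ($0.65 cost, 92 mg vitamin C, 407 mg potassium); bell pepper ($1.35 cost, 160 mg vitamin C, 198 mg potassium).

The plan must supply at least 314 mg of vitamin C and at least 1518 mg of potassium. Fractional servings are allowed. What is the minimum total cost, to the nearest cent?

Compare the cost at each extreme point of the feasible region.
kale only: max(314/92, 1518/407) = 3.73 servings → $2.42.
bell pepper only: max(314/160, 1518/198) = 7.667 servings → $10.35.
kale + bell pepper: the both-tight solution has a negative serving — not a feasible corner.
Cheapest feasible corner: $2.42.

$2.42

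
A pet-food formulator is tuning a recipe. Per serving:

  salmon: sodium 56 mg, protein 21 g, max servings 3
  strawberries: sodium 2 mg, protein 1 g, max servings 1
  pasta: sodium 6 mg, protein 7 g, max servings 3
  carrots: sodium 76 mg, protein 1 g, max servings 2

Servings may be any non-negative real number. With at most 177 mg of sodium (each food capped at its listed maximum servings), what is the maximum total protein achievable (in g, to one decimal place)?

Protein per mg sodium: pasta 1.167, strawberries 0.5, salmon 0.375, carrots 0.01316.
Take 3 servings of pasta: uses 18 mg sodium, +21.0 g protein (running total 21.0 g).
Take 1 serving of strawberries: uses 2 mg sodium, +1.0 g protein (running total 22.0 g).
Take 2.804 servings of salmon: uses 157 mg sodium, +58.9 g protein (running total 80.9 g).
Greedy by best ratio exhausts the sodium allowance optimally: 80.9 g.

80.9 g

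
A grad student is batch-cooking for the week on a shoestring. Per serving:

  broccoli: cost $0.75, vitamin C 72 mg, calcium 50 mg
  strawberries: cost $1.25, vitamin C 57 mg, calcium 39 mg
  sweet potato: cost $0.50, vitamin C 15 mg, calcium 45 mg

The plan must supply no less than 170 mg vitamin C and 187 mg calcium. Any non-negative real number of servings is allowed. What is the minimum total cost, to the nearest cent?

broccoli only: max(170/72, 187/50) = 3.74 servings → $2.81.
strawberries only: max(170/57, 187/39) = 4.795 servings → $5.99.
sweet potato only: max(170/15, 187/45) = 11.33 servings → $5.67.
broccoli + strawberries with both targets exact would need a negative amount; discard.
broccoli + sweet potato with both tight: 1.946 servings and 1.994 servings → $2.46.
strawberries + sweet potato with both tight: 2.447 servings and 2.035 servings → $4.08.
So the least-cost plan costs $2.46.

$2.46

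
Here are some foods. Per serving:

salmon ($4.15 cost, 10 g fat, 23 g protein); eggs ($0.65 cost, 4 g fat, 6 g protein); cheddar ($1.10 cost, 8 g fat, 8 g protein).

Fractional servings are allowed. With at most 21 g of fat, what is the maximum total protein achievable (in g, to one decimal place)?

48.3 g

Protein per g fat: salmon 2.3, eggs 1.5, cheddar 1.
With no serving limits, spend the whole fat allowance on salmon: 21 g / 10 g × 23 g = 48.3 g.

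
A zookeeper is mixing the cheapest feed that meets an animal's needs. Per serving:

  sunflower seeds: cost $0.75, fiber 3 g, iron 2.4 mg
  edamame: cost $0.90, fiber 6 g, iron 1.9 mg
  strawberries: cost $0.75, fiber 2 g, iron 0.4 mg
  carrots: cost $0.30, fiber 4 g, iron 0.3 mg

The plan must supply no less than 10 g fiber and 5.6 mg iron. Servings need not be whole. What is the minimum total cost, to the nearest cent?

$1.92

The cheapest plan sits at a corner of the feasible region — with two constraints it uses at most two foods.
sunflower seeds only: max(10/3, 5.6/2.4) = 3.333 servings → $2.50.
edamame only: max(10/6, 5.6/1.9) = 2.947 servings → $2.65.
strawberries only: max(10/2, 5.6/0.4) = 14 servings → $10.50.
carrots only: max(10/4, 5.6/0.3) = 18.67 servings → $5.60.
sunflower seeds + edamame with both tight: 1.678 servings and 0.8276 servings → $2.00.
sunflower seeds + strawberries with both tight: 2 servings and 2 servings → $3.00.
sunflower seeds + carrots with both tight: 2.23 servings and 0.8276 servings → $1.92.
edamame + strawberries with both targets exact would need a negative amount; discard.
edamame + carrots: intersection lies outside the first quadrant.
strawberries + carrots with both targets exact would need a negative amount; discard.
So the least-cost plan costs $1.92.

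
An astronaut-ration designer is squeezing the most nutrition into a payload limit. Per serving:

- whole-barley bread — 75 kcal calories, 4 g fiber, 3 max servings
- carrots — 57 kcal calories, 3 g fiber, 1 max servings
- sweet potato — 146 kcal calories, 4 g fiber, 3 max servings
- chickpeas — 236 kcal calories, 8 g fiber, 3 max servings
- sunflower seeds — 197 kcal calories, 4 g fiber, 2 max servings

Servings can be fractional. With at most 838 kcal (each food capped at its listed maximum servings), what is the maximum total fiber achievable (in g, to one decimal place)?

33.8 g

Fiber per kcal: whole-barley bread 0.05333, carrots 0.05263, chickpeas 0.0339, sweet potato 0.0274, sunflower seeds 0.0203.
Take 3 servings of whole-barley bread: uses 225 kcal, +12.0 g fiber (running total 12.0 g).
Take 1 serving of carrots: uses 57 kcal, +3.0 g fiber (running total 15.0 g).
Take 2.356 servings of chickpeas: uses 556 kcal, +18.8 g fiber (running total 33.8 g).
Filling greedily by fiber-per-kcal is optimal for one linear limit, giving 33.8 g.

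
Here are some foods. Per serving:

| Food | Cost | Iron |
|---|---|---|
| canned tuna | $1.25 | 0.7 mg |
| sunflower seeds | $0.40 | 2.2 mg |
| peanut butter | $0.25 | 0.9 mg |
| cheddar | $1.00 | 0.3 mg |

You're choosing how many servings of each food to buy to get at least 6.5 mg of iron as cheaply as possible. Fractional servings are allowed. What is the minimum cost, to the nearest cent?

$1.18

Cost per mg of iron: sunflower seeds $0.1818, peanut butter $0.2778, canned tuna $1.7857, cheddar $3.3333.
With no serving limits, use only sunflower seeds: 6.5 mg / 2.2 mg = 2.955 servings × $0.40 = $1.18.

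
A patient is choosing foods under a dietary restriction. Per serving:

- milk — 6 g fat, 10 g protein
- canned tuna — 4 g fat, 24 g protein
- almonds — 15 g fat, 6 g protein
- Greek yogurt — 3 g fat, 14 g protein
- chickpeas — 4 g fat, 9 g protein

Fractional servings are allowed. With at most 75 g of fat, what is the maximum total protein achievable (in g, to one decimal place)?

450.0 g

Protein per g fat: canned tuna 6, Greek yogurt 4.667, chickpeas 2.25, milk 1.667, almonds 0.4.
With no serving limits, spend the whole fat allowance on canned tuna: 75 g / 4 g × 24 g = 450.0 g.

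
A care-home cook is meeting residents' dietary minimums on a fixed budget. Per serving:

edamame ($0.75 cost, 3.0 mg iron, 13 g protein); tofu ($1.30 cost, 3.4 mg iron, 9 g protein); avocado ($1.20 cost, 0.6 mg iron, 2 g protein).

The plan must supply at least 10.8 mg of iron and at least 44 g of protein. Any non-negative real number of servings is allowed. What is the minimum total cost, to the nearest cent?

Two binding constraints pin down two serving amounts, so the optimal mix uses at most two foods. The candidates are each food alone (scaled to the tighter of iron/protein) and each pair with both constraints tight.
edamame only: max(10.8/3.0, 44/13) = 3.6 servings → $2.70.
tofu only: max(10.8/3.4, 44/9) = 4.889 servings → $6.36.
avocado only: max(10.8/0.6, 44/2) = 22 servings → $26.40.
edamame + tofu with both tight: 3.047 servings and 0.4884 servings → $2.92.
edamame + avocado with both tight: 2.667 servings and 4.667 servings → $7.60.
tofu + avocado with both targets exact would need a negative amount; discard.
The minimum over all feasible corners is $2.70.

$2.70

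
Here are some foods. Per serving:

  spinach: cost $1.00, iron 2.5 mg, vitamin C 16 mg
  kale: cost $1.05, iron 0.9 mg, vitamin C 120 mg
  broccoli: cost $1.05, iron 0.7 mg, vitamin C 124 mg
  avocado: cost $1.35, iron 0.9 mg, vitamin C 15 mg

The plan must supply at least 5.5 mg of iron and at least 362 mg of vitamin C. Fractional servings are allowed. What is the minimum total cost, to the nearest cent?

$4.17

With two linear requirements the optimum uses one or two foods; enumerate the corners.
spinach only: max(5.5/2.5, 362/16) = 22.62 servings → $22.62.
kale only: max(5.5/0.9, 362/120) = 6.111 servings → $6.42.
broccoli only: max(5.5/0.7, 362/124) = 7.857 servings → $8.25.
avocado only: max(5.5/0.9, 362/15) = 24.13 servings → $32.58.
spinach + kale with both tight: 1.17 servings and 2.861 servings → $4.17.
spinach + broccoli with both tight: 1.434 servings and 2.734 servings → $4.31.
spinach + avocado with both targets exact would need a negative amount; discard.
kale + broccoli: intersection lies outside the first quadrant.
kale + avocado with both tight: 2.575 servings and 3.537 servings → $7.48.
broccoli + avocado with both tight: 2.407 servings and 4.239 servings → $8.25.
Cheapest feasible corner: $4.17.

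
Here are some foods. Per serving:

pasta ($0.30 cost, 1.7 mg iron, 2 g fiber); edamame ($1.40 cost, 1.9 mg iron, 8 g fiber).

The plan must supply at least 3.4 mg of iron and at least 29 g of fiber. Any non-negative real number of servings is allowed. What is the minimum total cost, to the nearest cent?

At the optimum either one food covers both requirements or two foods hit both targets exactly; no other combination can be cheaper.
pasta only: max(3.4/1.7, 29/2) = 14.5 servings → $4.35.
edamame only: max(3.4/1.9, 29/8) = 3.625 servings → $5.08.
pasta + edamame: the both-tight solution has a negative serving — not a feasible corner.
The minimum over all feasible corners is $4.35.

$4.35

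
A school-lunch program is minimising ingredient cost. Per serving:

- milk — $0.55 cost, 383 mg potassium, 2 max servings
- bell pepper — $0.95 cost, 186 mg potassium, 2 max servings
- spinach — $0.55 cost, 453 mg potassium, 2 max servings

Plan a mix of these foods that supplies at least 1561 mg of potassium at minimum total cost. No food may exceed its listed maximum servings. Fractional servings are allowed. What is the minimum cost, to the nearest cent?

Cost per mg of potassium: spinach $0.0012, milk $0.0014, bell pepper $0.0051.
Take 2 servings of spinach: +906.0 mg potassium for $1.10 (total $1.10, still need 655.0 mg).
Take 1.71 servings of milk: +655.0 mg potassium for $0.94 (total $2.04, still need 0.0 mg).
Filling from the cheapest source first is optimal under one linear minimum: $2.04.

$2.04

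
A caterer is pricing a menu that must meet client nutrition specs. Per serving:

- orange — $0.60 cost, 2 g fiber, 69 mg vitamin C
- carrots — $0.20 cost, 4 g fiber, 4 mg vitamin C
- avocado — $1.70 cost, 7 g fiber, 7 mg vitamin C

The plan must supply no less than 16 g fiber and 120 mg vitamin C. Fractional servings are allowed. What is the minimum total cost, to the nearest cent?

$1.58

An LP optimum is at a vertex; with two nutrient constraints at most two foods are used. Check each candidate.
orange only: max(16/2, 120/69) = 8 servings → $4.80.
carrots only: max(16/4, 120/4) = 30 servings → $6.00.
avocado only: max(16/7, 120/7) = 17.14 servings → $29.14.
orange + carrots with both tight: 1.552 servings and 3.224 servings → $1.58.
orange + avocado with both tight: 1.552 servings and 1.842 servings → $4.06.
carrots + avocado (both tight): parallel constraints — no distinct corner.
So the least-cost plan costs $1.58.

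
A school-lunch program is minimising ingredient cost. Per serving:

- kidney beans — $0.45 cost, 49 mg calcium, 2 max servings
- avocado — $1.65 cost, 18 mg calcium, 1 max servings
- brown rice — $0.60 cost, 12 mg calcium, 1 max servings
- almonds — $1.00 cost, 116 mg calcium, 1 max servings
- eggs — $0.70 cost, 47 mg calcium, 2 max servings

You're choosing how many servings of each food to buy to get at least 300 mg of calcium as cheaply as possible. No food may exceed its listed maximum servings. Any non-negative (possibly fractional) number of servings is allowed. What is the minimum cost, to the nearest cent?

Cost per mg of calcium: almonds $0.0086, kidney beans $0.0092, eggs $0.0149, brown rice $0.0500, avocado $0.0917.
Take 1 serving of almonds: +116.0 mg calcium for $1.00 (total $1.00, still need 184.0 mg).
Take 2 servings of kidney beans: +98.0 mg calcium for $0.90 (total $1.90, still need 86.0 mg).
Take 1.83 servings of eggs: +86.0 mg calcium for $1.28 (total $3.18, still need 0.0 mg).
Filling from the cheapest source first is optimal under one linear minimum: $3.18.

$3.18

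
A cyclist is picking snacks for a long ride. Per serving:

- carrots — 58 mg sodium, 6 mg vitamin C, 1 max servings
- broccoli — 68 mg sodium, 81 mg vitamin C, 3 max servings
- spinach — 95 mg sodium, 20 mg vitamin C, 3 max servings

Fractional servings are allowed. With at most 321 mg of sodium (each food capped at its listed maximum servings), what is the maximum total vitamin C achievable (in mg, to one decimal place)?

267.6 mg

Vitamin C per mg sodium: broccoli 1.191, spinach 0.2105, carrots 0.1034.
Take 3 servings of broccoli: uses 204 mg sodium, +243.0 mg vitamin C (running total 243.0 mg).
Take 1.232 servings of spinach: uses 117 mg sodium, +24.6 mg vitamin C (running total 267.6 mg).
Greedy by best ratio exhausts the sodium allowance optimally: 267.6 mg.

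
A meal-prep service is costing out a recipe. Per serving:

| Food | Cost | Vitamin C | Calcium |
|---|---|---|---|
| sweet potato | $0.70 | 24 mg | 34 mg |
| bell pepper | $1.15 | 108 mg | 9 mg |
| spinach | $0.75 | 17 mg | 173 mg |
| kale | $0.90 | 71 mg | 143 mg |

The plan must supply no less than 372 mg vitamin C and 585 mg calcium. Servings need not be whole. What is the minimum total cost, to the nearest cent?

$4.54

sweet potato only: max(372/24, 585/34) = 17.21 servings → $12.04.
bell pepper only: max(372/108, 585/9) = 65 servings → $74.75.
spinach only: max(372/17, 585/173) = 21.88 servings → $16.41.
kale only: max(372/71, 585/143) = 5.239 servings → $4.72.
sweet potato + bell pepper: intersection lies outside the first quadrant.
sweet potato + spinach with both tight: 15.22 servings and 0.3895 servings → $10.95.
sweet potato + kale with both tight: 11.45 servings and 1.367 servings → $9.25.
bell pepper + spinach with both tight: 2.936 servings and 3.229 servings → $5.80.
bell pepper + kale with both tight: 0.7876 servings and 4.041 servings → $4.54.
spinach + kale: intersection lies outside the first quadrant.
Cheapest feasible corner: $4.54.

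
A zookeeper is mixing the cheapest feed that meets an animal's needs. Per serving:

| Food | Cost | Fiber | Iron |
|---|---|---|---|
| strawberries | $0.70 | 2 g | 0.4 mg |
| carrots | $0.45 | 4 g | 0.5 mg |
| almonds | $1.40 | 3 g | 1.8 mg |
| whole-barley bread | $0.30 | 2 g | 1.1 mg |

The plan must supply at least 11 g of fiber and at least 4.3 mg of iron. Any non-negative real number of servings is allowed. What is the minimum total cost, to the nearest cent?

$1.50

Minimising a linear cost over {fiber ≥ 11, iron ≥ 4.3, servings ≥ 0} — the optimum is at a vertex, using one or two foods.
strawberries only: max(11/2, 4.3/0.4) = 10.75 servings → $7.53.
carrots only: max(11/4, 4.3/0.5) = 8.6 servings → $3.87.
almonds only: max(11/3, 4.3/1.8) = 3.667 servings → $5.13.
whole-barley bread only: max(11/2, 4.3/1.1) = 5.5 servings → $1.65.
strawberries + carrots: the both-tight solution has a negative serving — not a feasible corner.
strawberries + almonds with both tight: 2.875 servings and 1.75 servings → $4.46.
strawberries + whole-barley bread with both tight: 2.5 servings and 3 servings → $2.65.
carrots + almonds with both tight: 1.211 servings and 2.053 servings → $3.42.
carrots + whole-barley bread with both tight: 1.029 servings and 3.441 servings → $1.50.
almonds + whole-barley bread: intersection lies outside the first quadrant.
The minimum over all feasible corners is $1.50.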